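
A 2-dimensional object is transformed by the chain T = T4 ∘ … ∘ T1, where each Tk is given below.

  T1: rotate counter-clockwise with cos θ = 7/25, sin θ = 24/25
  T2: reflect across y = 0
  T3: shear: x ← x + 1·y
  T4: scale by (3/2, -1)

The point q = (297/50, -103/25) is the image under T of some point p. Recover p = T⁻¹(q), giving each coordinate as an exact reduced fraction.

T1 = [7/25 -24/25 0; 24/25 7/25 0; 0 0 1]
T2·T1 = [7/25 -24/25 0; -24/25 -7/25 0; 0 0 1]
T3·…·T1 = [-17/25 -31/25 0; -24/25 -7/25 0; 0 0 1]
T4·…·T1 = [-51/50 -93/50 0; 24/25 7/25 0; 0 0 1]
det M = 3/2; M⁻¹ = [14/75 31/25 0; -16/25 -17/25 0; 0 0 1]
M⁻¹ · (297/50, -103/25)ᵀ = (-4, -1)ᵀ

p = (-4, -1)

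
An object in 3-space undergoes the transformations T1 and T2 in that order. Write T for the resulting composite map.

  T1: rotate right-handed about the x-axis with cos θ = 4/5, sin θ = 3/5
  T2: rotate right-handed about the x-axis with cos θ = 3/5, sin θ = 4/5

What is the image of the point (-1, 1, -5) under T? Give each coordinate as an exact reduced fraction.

T1 rotate right-handed about the x-axis with cos θ = 4/5, sin θ = 3/5: (-1, 1, -5) → (-1, 19/5, -17/5)
T2 rotate right-handed about the x-axis with cos θ = 3/5, sin θ = 4/5: (-1, 19/5, -17/5) → (-1, 5, 1)

T(p) = (-1, 5, 1)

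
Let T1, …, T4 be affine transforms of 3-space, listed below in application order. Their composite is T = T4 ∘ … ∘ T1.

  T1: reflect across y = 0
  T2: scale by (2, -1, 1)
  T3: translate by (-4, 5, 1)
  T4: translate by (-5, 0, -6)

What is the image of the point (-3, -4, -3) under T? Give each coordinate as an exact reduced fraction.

T1 reflect across y = 0: (-3, -4, -3) → (-3, 4, -3)
T2 scale by (2, -1, 1): (-3, 4, -3) → (-6, -4, -3)
T3 translate by (-4, 5, 1): (-6, -4, -3) → (-10, 1, -2)
T4 translate by (-5, 0, -6): (-10, 1, -2) → (-15, 1, -8)

T(p) = (-15, 1, -8)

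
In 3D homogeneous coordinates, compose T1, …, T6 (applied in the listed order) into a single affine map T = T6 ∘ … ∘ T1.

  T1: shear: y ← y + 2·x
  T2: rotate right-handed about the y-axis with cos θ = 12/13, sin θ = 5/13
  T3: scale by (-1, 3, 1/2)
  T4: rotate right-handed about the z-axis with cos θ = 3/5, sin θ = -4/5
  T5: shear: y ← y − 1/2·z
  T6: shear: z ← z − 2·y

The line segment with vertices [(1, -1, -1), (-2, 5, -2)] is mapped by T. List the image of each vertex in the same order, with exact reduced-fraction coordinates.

T1 shear: y ← y + 2·x: (1, -1, -1) → (1, 1, -1); (-2, 5, -2) → (-2, 1, -2)
T2 rotate right-handed about the y-axis with cos θ = 12/13, sin θ = 5/13: (1, 1, -1) → (7/13, 1, -17/13); (-2, 1, -2) → (-34/13, 1, -14/13)
T3 scale by (-1, 3, 1/2): (7/13, 1, -17/13) → (-7/13, 3, -17/26); (-34/13, 1, -14/13) → (34/13, 3, -7/13)
T4 rotate right-handed about the z-axis with cos θ = 3/5, sin θ = -4/5: (-7/13, 3, -17/26) → (27/13, 29/13, -17/26); (34/13, 3, -7/13) → (258/65, -19/65, -7/13)
T5 shear: y ← y − 1/2·z: (27/13, 29/13, -17/26) → (27/13, 133/52, -17/26); (258/65, -19/65, -7/13) → (258/65, -3/130, -7/13)
T6 shear: z ← z − 2·y: (27/13, 133/52, -17/26) → (27/13, 133/52, -75/13); (258/65, -3/130, -7/13) → (258/65, -3/130, -32/65)

image vertices: (27/13, 133/52, -75/13), (258/65, -3/130, -32/65)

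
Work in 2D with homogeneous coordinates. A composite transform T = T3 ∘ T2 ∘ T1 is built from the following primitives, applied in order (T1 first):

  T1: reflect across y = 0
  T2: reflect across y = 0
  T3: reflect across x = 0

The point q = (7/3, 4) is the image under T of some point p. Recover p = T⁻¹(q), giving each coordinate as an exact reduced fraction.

T1 = [1 0 0; 0 -1 0; 0 0 1]
T2·T1 = [1 0 0; 0 1 0; 0 0 1]
T3·…·T1 = [-1 0 0; 0 1 0; 0 0 1]
det M = -1; M⁻¹ = [-1 0 0; 0 1 0; 0 0 1]
M⁻¹ · (7/3, 4)ᵀ = (-7/3, 4)ᵀ

p = (-7/3, 4)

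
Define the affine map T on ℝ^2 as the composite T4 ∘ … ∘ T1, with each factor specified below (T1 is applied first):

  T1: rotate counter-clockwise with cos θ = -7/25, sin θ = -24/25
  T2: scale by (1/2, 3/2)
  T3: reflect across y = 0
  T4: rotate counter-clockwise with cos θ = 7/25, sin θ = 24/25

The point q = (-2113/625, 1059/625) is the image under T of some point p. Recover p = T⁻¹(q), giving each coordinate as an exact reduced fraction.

T1 = [-7/25 24/25 0; -24/25 -7/25 0; 0 0 1]
T2·T1 = [-7/50 12/25 0; -36/25 -21/50 0; 0 0 1]
T3·…·T1 = [-7/50 12/25 0; 36/25 21/50 0; 0 0 1]
T4·…·T1 = [-1777/1250 -168/625 0; 168/625 723/1250 0; 0 0 1]
det M = -3/4; M⁻¹ = [-482/625 -224/625 0; 224/625 3554/1875 0; 0 0 1]
M⁻¹ · (-2113/625, 1059/625)ᵀ = (2, 2)ᵀ

p = (2, 2)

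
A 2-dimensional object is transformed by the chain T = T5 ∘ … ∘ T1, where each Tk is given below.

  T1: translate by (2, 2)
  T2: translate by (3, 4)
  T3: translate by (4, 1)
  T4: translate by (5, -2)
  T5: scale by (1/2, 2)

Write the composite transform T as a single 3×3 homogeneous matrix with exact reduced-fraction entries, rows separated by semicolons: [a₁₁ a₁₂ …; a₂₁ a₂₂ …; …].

T1 = [1 0 2; 0 1 2; 0 0 1]
T2·T1 = [1 0 5; 0 1 6; 0 0 1]
T3·…·T1 = [1 0 9; 0 1 7; 0 0 1]
T4·…·T1 = [1 0 14; 0 1 5; 0 0 1]
T5·…·T1 = [1/2 0 7; 0 2 10; 0 0 1]

T = [1/2 0 7; 0 2 10; 0 0 1]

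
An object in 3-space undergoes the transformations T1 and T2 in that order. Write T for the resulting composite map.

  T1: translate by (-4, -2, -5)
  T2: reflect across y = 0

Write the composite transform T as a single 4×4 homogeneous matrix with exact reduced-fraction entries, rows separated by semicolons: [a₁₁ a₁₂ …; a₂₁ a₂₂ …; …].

T = [1 0 0 -4; 0 -1 0 2; 0 0 1 -5; 0 0 0 1]

T1 = [1 0 0 -4; 0 1 0 -2; 0 0 1 -5; 0 0 0 1]
T2·T1 = [1 0 0 -4; 0 -1 0 2; 0 0 1 -5; 0 0 0 1]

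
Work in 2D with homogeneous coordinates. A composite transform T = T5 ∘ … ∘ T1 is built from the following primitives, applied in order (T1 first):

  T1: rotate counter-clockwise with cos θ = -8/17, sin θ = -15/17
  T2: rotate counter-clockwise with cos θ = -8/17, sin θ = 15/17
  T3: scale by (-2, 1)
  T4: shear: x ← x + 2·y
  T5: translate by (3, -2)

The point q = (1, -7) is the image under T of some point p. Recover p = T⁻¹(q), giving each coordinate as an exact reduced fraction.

p = (-4, -5)

T1 = [-8/17 15/17 0; -15/17 -8/17 0; 0 0 1]
T2·T1 = [1 0 0; 0 1 0; 0 0 1]
T3·…·T1 = [-2 0 0; 0 1 0; 0 0 1]
T4·…·T1 = [-2 2 0; 0 1 0; 0 0 1]
T5·…·T1 = [-2 2 3; 0 1 -2; 0 0 1]
det M = -2; M⁻¹ = [-1/2 1 7/2; 0 1 2; 0 0 1]
M⁻¹ · (1, -7)ᵀ = (-4, -5)ᵀ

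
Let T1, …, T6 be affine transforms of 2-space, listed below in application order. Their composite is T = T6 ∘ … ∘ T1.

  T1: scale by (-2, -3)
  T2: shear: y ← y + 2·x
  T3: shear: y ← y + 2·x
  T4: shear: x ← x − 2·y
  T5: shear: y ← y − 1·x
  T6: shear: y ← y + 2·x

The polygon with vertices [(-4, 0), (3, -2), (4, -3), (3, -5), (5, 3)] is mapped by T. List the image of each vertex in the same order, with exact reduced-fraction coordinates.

T1 scale by (-2, -3): (-4, 0) → (8, 0); (3, -2) → (-6, 6); (4, -3) → (-8, 9); (3, -5) → (-6, 15); (5, 3) → (-10, -9)
T2 shear: y ← y + 2·x: (8, 0) → (8, 16); (-6, 6) → (-6, -6); (-8, 9) → (-8, -7); (-6, 15) → (-6, 3); (-10, -9) → (-10, -29)
T3 shear: y ← y + 2·x: (8, 16) → (8, 32); (-6, -6) → (-6, -18); (-8, -7) → (-8, -23); (-6, 3) → (-6, -9); (-10, -29) → (-10, -49)
T4 shear: x ← x − 2·y: (8, 32) → (-56, 32); (-6, -18) → (30, -18); (-8, -23) → (38, -23); (-6, -9) → (12, -9); (-10, -49) → (88, -49)
T5 shear: y ← y − 1·x: (-56, 32) → (-56, 88); (30, -18) → (30, -48); (38, -23) → (38, -61); (12, -9) → (12, -21); (88, -49) → (88, -137)
T6 shear: y ← y + 2·x: (-56, 88) → (-56, -24); (30, -48) → (30, 12); (38, -61) → (38, 15); (12, -21) → (12, 3); (88, -137) → (88, 39)

image vertices: (-56, -24), (30, 12), (38, 15), (12, 3), (88, 39)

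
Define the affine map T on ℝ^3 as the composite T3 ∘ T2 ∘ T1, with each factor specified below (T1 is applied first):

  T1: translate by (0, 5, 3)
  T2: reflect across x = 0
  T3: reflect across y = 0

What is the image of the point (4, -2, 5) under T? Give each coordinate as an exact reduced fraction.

T1 translate by (0, 5, 3): (4, -2, 5) → (4, 3, 8)
T2 reflect across x = 0: (4, 3, 8) → (-4, 3, 8)
T3 reflect across y = 0: (-4, 3, 8) → (-4, -3, 8)

T(p) = (-4, -3, 8)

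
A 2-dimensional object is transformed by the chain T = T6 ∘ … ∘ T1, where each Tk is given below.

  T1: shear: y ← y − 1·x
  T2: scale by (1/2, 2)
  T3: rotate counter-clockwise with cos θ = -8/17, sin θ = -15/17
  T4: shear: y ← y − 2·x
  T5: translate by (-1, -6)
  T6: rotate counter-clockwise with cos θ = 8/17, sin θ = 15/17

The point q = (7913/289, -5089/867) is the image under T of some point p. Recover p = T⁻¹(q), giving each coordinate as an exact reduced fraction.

T1 = [1 0 0; -1 1 0; 0 0 1]
T2·T1 = [1/2 0 0; -2 2 0; 0 0 1]
T3·…·T1 = [-2 30/17 0; 1/2 -16/17 0; 0 0 1]
T4·…·T1 = [-2 30/17 0; 9/2 -76/17 0; 0 0 1]
T5·…·T1 = [-2 30/17 -1; 9/2 -76/17 -6; 0 0 1]
T6·…·T1 = [-167/34 1380/289 82/17; 6/17 -158/289 -63/17; 0 0 1]
det M = 1; M⁻¹ = [-158/289 -1380/289 -256/17; -6/17 -167/34 -33/2; 0 0 1]
M⁻¹ · (7913/289, -5089/867)ᵀ = (-2, 8/3)ᵀ

p = (-2, 8/3)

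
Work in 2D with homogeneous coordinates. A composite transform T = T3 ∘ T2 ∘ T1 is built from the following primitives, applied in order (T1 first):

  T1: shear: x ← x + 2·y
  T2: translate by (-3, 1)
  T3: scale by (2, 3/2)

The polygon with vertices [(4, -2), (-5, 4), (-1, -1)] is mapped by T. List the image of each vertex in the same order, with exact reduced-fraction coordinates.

T1 shear: x ← x + 2·y: (4, -2) → (0, -2); (-5, 4) → (3, 4); (-1, -1) → (-3, -1)
T2 translate by (-3, 1): (0, -2) → (-3, -1); (3, 4) → (0, 5); (-3, -1) → (-6, 0)
T3 scale by (2, 3/2): (-3, -1) → (-6, -3/2); (0, 5) → (0, 15/2); (-6, 0) → (-12, 0)

image vertices: (-6, -3/2), (0, 15/2), (-12, 0)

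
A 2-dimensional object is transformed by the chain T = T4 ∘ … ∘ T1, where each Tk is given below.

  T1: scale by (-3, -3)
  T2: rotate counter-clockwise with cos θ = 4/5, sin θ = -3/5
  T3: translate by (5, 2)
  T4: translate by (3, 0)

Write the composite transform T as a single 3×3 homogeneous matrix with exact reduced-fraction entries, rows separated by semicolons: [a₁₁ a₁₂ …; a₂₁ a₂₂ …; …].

T = [-12/5 -9/5 8; 9/5 -12/5 2; 0 0 1]

T1 = [-3 0 0; 0 -3 0; 0 0 1]
T2·T1 = [-12/5 -9/5 0; 9/5 -12/5 0; 0 0 1]
T3·…·T1 = [-12/5 -9/5 5; 9/5 -12/5 2; 0 0 1]
T4·…·T1 = [-12/5 -9/5 8; 9/5 -12/5 2; 0 0 1]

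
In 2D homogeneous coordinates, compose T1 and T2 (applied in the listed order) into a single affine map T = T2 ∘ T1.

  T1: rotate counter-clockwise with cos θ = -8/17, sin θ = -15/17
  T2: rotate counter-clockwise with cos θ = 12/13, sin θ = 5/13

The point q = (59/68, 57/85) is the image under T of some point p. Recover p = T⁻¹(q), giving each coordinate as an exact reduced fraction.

p = (-3/4, 4/5)

T1 = [-8/17 15/17 0; -15/17 -8/17 0; 0 0 1]
T2·T1 = [-21/221 220/221 0; -220/221 -21/221 0; 0 0 1]
det M = 1; M⁻¹ = [-21/221 -220/221 0; 220/221 -21/221 0; 0 0 1]
M⁻¹ · (59/68, 57/85)ᵀ = (-3/4, 4/5)ᵀ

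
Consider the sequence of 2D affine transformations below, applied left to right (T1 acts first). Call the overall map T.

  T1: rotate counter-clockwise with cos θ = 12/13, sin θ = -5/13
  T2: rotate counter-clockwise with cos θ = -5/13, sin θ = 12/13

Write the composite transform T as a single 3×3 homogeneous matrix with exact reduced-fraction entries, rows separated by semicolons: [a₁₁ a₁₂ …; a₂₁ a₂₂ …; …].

T1 = [12/13 5/13 0; -5/13 12/13 0; 0 0 1]
T2·T1 = [0 -1 0; 1 0 0; 0 0 1]

T = [0 -1 0; 1 0 0; 0 0 1]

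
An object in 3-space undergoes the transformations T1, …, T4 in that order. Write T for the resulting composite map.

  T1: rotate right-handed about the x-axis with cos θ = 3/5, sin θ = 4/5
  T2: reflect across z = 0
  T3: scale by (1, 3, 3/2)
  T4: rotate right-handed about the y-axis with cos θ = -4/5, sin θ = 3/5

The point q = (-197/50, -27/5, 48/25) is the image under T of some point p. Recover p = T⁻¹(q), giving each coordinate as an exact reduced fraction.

p = (2, 1, 3)

T1 = [1 0 0 0; 0 3/5 -4/5 0; 0 4/5 3/5 0; 0 0 0 1]
T2·T1 = [1 0 0 0; 0 3/5 -4/5 0; 0 -4/5 -3/5 0; 0 0 0 1]
T3·…·T1 = [1 0 0 0; 0 9/5 -12/5 0; 0 -6/5 -9/10 0; 0 0 0 1]
T4·…·T1 = [-4/5 -18/25 -27/50 0; 0 9/5 -12/5 0; -3/5 24/25 18/25 0; 0 0 0 1]
det M = -9/2; M⁻¹ = [-4/5 0 -3/5 0; -8/25 1/5 32/75 0; -6/25 -4/15 8/25 0; 0 0 0 1]
M⁻¹ · (-197/50, -27/5, 48/25)ᵀ = (2, 1, 3)ᵀ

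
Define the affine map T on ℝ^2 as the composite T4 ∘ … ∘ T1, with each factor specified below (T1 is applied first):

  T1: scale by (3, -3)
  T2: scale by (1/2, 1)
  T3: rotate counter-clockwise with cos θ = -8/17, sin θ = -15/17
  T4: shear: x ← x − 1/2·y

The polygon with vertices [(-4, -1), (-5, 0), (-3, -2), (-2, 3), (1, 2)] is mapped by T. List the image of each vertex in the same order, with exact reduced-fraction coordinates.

T1 scale by (3, -3): (-4, -1) → (-12, 3); (-5, 0) → (-15, 0); (-3, -2) → (-9, 6); (-2, 3) → (-6, -9); (1, 2) → (3, -6)
T2 scale by (1/2, 1): (-12, 3) → (-6, 3); (-15, 0) → (-15/2, 0); (-9, 6) → (-9/2, 6); (-6, -9) → (-3, -9); (3, -6) → (3/2, -6)
T3 rotate counter-clockwise with cos θ = -8/17, sin θ = -15/17: (-6, 3) → (93/17, 66/17); (-15/2, 0) → (60/17, 225/34); (-9/2, 6) → (126/17, 39/34); (-3, -9) → (-111/17, 117/17); (3/2, -6) → (-6, 3/2)
T4 shear: x ← x − 1/2·y: (93/17, 66/17) → (60/17, 66/17); (60/17, 225/34) → (15/68, 225/34); (126/17, 39/34) → (465/68, 39/34); (-111/17, 117/17) → (-339/34, 117/17); (-6, 3/2) → (-27/4, 3/2)

image vertices: (60/17, 66/17), (15/68, 225/34), (465/68, 39/34), (-339/34, 117/17), (-27/4, 3/2)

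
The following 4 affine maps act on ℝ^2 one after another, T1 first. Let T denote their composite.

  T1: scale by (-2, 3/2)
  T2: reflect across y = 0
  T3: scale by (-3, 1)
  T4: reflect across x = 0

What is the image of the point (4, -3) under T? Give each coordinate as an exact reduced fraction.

T1 scale by (-2, 3/2): (4, -3) → (-8, -9/2)
T2 reflect across y = 0: (-8, -9/2) → (-8, 9/2)
T3 scale by (-3, 1): (-8, 9/2) → (24, 9/2)
T4 reflect across x = 0: (24, 9/2) → (-24, 9/2)

T(p) = (-24, 9/2)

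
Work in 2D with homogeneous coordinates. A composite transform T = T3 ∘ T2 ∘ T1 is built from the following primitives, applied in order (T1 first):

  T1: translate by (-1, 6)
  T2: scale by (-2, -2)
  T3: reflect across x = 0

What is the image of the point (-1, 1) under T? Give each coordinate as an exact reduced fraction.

T1 translate by (-1, 6): (-1, 1) → (-2, 7)
T2 scale by (-2, -2): (-2, 7) → (4, -14)
T3 reflect across x = 0: (4, -14) → (-4, -14)

T(p) = (-4, -14)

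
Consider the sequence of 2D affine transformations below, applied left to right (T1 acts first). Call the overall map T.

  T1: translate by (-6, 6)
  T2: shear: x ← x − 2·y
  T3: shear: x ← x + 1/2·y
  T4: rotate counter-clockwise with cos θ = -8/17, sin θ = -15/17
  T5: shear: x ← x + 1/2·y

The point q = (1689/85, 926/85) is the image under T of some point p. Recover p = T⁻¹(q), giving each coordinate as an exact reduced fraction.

T1 = [1 0 -6; 0 1 6; 0 0 1]
T2·T1 = [1 -2 -18; 0 1 6; 0 0 1]
T3·…·T1 = [1 -3/2 -15; 0 1 6; 0 0 1]
T4·…·T1 = [-8/17 27/17 210/17; -15/17 29/34 177/17; 0 0 1]
T5·…·T1 = [-31/34 137/68 597/34; -15/17 29/34 177/17; 0 0 1]
det M = 1; M⁻¹ = [29/34 -137/68 6; 15/17 -31/34 -6; 0 0 1]
M⁻¹ · (1689/85, 926/85)ᵀ = (1, 8/5)ᵀ

p = (1, 8/5)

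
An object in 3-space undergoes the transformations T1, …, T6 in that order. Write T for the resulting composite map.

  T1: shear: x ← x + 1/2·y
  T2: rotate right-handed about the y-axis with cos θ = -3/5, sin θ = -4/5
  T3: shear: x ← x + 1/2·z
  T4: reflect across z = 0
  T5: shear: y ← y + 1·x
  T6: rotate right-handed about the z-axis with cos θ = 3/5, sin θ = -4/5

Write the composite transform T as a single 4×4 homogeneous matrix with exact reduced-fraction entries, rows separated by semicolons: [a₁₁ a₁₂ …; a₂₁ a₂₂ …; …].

T = [-7/25 33/50 -77/50 0; 1/25 31/50 11/50 0; -4/5 -2/5 3/5 0; 0 0 0 1]

T1 = [1 1/2 0 0; 0 1 0 0; 0 0 1 0; 0 0 0 1]
T2·T1 = [-3/5 -3/10 -4/5 0; 0 1 0 0; 4/5 2/5 -3/5 0; 0 0 0 1]
T3·…·T1 = [-1/5 -1/10 -11/10 0; 0 1 0 0; 4/5 2/5 -3/5 0; 0 0 0 1]
T4·…·T1 = [-1/5 -1/10 -11/10 0; 0 1 0 0; -4/5 -2/5 3/5 0; 0 0 0 1]
T5·…·T1 = [-1/5 -1/10 -11/10 0; -1/5 9/10 -11/10 0; -4/5 -2/5 3/5 0; 0 0 0 1]
T6·…·T1 = [-7/25 33/50 -77/50 0; 1/25 31/50 11/50 0; -4/5 -2/5 3/5 0; 0 0 0 1]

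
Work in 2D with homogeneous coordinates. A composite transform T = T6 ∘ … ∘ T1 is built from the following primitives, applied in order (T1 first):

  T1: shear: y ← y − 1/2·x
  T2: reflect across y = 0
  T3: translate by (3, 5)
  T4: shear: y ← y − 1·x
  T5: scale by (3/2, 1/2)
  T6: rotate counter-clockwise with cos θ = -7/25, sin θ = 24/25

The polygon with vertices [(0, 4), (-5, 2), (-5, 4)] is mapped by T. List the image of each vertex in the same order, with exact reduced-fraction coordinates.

image vertices: (-3/10, 23/5), (-9/25, -323/100), (3/5, -59/20)

T1 shear: y ← y − 1/2·x: (0, 4) → (0, 4); (-5, 2) → (-5, 9/2); (-5, 4) → (-5, 13/2)
T2 reflect across y = 0: (0, 4) → (0, -4); (-5, 9/2) → (-5, -9/2); (-5, 13/2) → (-5, -13/2)
T3 translate by (3, 5): (0, -4) → (3, 1); (-5, -9/2) → (-2, 1/2); (-5, -13/2) → (-2, -3/2)
T4 shear: y ← y − 1·x: (3, 1) → (3, -2); (-2, 1/2) → (-2, 5/2); (-2, -3/2) → (-2, 1/2)
T5 scale by (3/2, 1/2): (3, -2) → (9/2, -1); (-2, 5/2) → (-3, 5/4); (-2, 1/2) → (-3, 1/4)
T6 rotate counter-clockwise with cos θ = -7/25, sin θ = 24/25: (9/2, -1) → (-3/10, 23/5); (-3, 5/4) → (-9/25, -323/100); (-3, 1/4) → (3/5, -59/20)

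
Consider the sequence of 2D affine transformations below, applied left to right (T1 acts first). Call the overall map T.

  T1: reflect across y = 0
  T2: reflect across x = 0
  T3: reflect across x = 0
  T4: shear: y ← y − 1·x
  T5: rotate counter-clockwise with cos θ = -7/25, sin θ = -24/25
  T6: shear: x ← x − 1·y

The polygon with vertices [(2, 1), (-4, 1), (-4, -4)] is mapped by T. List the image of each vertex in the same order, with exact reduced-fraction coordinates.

T1 reflect across y = 0: (2, 1) → (2, -1); (-4, 1) → (-4, -1); (-4, -4) → (-4, 4)
T2 reflect across x = 0: (2, -1) → (-2, -1); (-4, -1) → (4, -1); (-4, 4) → (4, 4)
T3 reflect across x = 0: (-2, -1) → (2, -1); (4, -1) → (-4, -1); (4, 4) → (-4, 4)
T4 shear: y ← y − 1·x: (2, -1) → (2, -3); (-4, -1) → (-4, 3); (-4, 4) → (-4, 8)
T5 rotate counter-clockwise with cos θ = -7/25, sin θ = -24/25: (2, -3) → (-86/25, -27/25); (-4, 3) → (4, 3); (-4, 8) → (44/5, 8/5)
T6 shear: x ← x − 1·y: (-86/25, -27/25) → (-59/25, -27/25); (4, 3) → (1, 3); (44/5, 8/5) → (36/5, 8/5)

image vertices: (-59/25, -27/25), (1, 3), (36/5, 8/5)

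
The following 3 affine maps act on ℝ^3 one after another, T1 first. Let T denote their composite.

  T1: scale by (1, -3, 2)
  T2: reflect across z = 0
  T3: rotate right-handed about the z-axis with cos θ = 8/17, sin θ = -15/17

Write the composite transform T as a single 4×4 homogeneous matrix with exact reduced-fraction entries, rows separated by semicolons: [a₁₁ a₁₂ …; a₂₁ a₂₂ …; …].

T = [8/17 -45/17 0 0; -15/17 -24/17 0 0; 0 0 -2 0; 0 0 0 1]

T1 = [1 0 0 0; 0 -3 0 0; 0 0 2 0; 0 0 0 1]
T2·T1 = [1 0 0 0; 0 -3 0 0; 0 0 -2 0; 0 0 0 1]
T3·…·T1 = [8/17 -45/17 0 0; -15/17 -24/17 0 0; 0 0 -2 0; 0 0 0 1]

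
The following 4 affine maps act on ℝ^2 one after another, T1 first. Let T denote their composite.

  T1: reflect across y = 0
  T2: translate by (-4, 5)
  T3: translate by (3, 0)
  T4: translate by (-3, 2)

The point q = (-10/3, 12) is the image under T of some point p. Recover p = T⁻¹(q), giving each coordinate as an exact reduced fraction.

T1 = [1 0 0; 0 -1 0; 0 0 1]
T2·T1 = [1 0 -4; 0 -1 5; 0 0 1]
T3·…·T1 = [1 0 -1; 0 -1 5; 0 0 1]
T4·…·T1 = [1 0 -4; 0 -1 7; 0 0 1]
det M = -1; M⁻¹ = [1 0 4; 0 -1 7; 0 0 1]
M⁻¹ · (-10/3, 12)ᵀ = (2/3, -5)ᵀ

p = (2/3, -5)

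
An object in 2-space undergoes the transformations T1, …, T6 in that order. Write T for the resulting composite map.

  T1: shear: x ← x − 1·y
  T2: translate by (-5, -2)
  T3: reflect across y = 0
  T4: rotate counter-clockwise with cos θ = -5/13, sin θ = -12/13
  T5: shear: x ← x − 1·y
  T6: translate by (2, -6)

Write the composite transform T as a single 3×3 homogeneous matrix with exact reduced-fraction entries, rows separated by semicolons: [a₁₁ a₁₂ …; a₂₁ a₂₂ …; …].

T = [7/13 -24/13 25/13; -12/13 17/13 -28/13; 0 0 1]

T1 = [1 -1 0; 0 1 0; 0 0 1]
T2·T1 = [1 -1 -5; 0 1 -2; 0 0 1]
T3·…·T1 = [1 -1 -5; 0 -1 2; 0 0 1]
T4·…·T1 = [-5/13 -7/13 49/13; -12/13 17/13 50/13; 0 0 1]
T5·…·T1 = [7/13 -24/13 -1/13; -12/13 17/13 50/13; 0 0 1]
T6·…·T1 = [7/13 -24/13 25/13; -12/13 17/13 -28/13; 0 0 1]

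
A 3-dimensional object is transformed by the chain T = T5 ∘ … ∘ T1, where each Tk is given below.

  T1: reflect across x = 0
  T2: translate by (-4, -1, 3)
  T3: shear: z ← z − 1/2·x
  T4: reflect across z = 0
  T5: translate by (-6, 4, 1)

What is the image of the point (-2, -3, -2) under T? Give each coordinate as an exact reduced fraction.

T1 reflect across x = 0: (-2, -3, -2) → (2, -3, -2)
T2 translate by (-4, -1, 3): (2, -3, -2) → (-2, -4, 1)
T3 shear: z ← z − 1/2·x: (-2, -4, 1) → (-2, -4, 2)
T4 reflect across z = 0: (-2, -4, 2) → (-2, -4, -2)
T5 translate by (-6, 4, 1): (-2, -4, -2) → (-8, 0, -1)

T(p) = (-8, 0, -1)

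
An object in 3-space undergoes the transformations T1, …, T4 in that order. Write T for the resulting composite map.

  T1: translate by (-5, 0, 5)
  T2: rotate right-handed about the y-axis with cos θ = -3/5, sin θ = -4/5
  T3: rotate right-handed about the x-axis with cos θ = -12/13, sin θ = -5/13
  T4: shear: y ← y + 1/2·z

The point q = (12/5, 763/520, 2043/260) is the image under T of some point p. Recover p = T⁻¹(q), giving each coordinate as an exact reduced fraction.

p = (-3, -3/4, -2)

T1 = [1 0 0 -5; 0 1 0 0; 0 0 1 5; 0 0 0 1]
T2·T1 = [-3/5 0 -4/5 -1; 0 1 0 0; 4/5 0 -3/5 -7; 0 0 0 1]
T3·…·T1 = [-3/5 0 -4/5 -1; 4/13 -12/13 -3/13 -35/13; -48/65 -5/13 36/65 84/13; 0 0 0 1]
T4·…·T1 = [-3/5 0 -4/5 -1; -4/65 -29/26 3/65 7/13; -48/65 -5/13 36/65 84/13; 0 0 0 1]
det M = 1; M⁻¹ = [-3/5 4/13 -58/65 5; 0 -12/13 1/13 0; -4/5 -3/13 87/130 -5; 0 0 0 1]
M⁻¹ · (12/5, 763/520, 2043/260)ᵀ = (-3, -3/4, -2)ᵀ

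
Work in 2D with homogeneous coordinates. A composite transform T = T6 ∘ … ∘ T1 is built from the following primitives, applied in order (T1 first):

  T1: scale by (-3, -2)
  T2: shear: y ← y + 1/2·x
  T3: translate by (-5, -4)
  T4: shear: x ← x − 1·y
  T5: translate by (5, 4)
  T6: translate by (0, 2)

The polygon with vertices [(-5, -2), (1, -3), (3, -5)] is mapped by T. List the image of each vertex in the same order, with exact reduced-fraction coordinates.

T1 scale by (-3, -2): (-5, -2) → (15, 4); (1, -3) → (-3, 6); (3, -5) → (-9, 10)
T2 shear: y ← y + 1/2·x: (15, 4) → (15, 23/2); (-3, 6) → (-3, 9/2); (-9, 10) → (-9, 11/2)
T3 translate by (-5, -4): (15, 23/2) → (10, 15/2); (-3, 9/2) → (-8, 1/2); (-9, 11/2) → (-14, 3/2)
T4 shear: x ← x − 1·y: (10, 15/2) → (5/2, 15/2); (-8, 1/2) → (-17/2, 1/2); (-14, 3/2) → (-31/2, 3/2)
T5 translate by (5, 4): (5/2, 15/2) → (15/2, 23/2); (-17/2, 1/2) → (-7/2, 9/2); (-31/2, 3/2) → (-21/2, 11/2)
T6 translate by (0, 2): (15/2, 23/2) → (15/2, 27/2); (-7/2, 9/2) → (-7/2, 13/2); (-21/2, 11/2) → (-21/2, 15/2)

image vertices: (15/2, 27/2), (-7/2, 13/2), (-21/2, 15/2)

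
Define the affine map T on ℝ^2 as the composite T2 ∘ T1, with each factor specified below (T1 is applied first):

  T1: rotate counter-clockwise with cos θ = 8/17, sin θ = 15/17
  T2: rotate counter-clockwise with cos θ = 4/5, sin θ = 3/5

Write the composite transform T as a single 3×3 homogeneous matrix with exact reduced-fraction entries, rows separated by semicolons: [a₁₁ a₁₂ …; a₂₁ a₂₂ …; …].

T = [-13/85 -84/85 0; 84/85 -13/85 0; 0 0 1]

T1 = [8/17 -15/17 0; 15/17 8/17 0; 0 0 1]
T2·T1 = [-13/85 -84/85 0; 84/85 -13/85 0; 0 0 1]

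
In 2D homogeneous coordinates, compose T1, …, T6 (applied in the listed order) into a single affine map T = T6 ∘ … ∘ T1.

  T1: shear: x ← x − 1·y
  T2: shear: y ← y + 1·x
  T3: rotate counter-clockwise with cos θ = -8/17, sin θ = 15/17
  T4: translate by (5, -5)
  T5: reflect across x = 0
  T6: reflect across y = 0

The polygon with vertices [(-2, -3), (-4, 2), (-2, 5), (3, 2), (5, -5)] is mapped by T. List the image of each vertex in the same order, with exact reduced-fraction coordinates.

T1 shear: x ← x − 1·y: (-2, -3) → (1, -3); (-4, 2) → (-6, 2); (-2, 5) → (-7, 5); (3, 2) → (1, 2); (5, -5) → (10, -5)
T2 shear: y ← y + 1·x: (1, -3) → (1, -2); (-6, 2) → (-6, -4); (-7, 5) → (-7, -2); (1, 2) → (1, 3); (10, -5) → (10, 5)
T3 rotate counter-clockwise with cos θ = -8/17, sin θ = 15/17: (1, -2) → (22/17, 31/17); (-6, -4) → (108/17, -58/17); (-7, -2) → (86/17, -89/17); (1, 3) → (-53/17, -9/17); (10, 5) → (-155/17, 110/17)
T4 translate by (5, -5): (22/17, 31/17) → (107/17, -54/17); (108/17, -58/17) → (193/17, -143/17); (86/17, -89/17) → (171/17, -174/17); (-53/17, -9/17) → (32/17, -94/17); (-155/17, 110/17) → (-70/17, 25/17)
T5 reflect across x = 0: (107/17, -54/17) → (-107/17, -54/17); (193/17, -143/17) → (-193/17, -143/17); (171/17, -174/17) → (-171/17, -174/17); (32/17, -94/17) → (-32/17, -94/17); (-70/17, 25/17) → (70/17, 25/17)
T6 reflect across y = 0: (-107/17, -54/17) → (-107/17, 54/17); (-193/17, -143/17) → (-193/17, 143/17); (-171/17, -174/17) → (-171/17, 174/17); (-32/17, -94/17) → (-32/17, 94/17); (70/17, 25/17) → (70/17, -25/17)

image vertices: (-107/17, 54/17), (-193/17, 143/17), (-171/17, 174/17), (-32/17, 94/17), (70/17, -25/17)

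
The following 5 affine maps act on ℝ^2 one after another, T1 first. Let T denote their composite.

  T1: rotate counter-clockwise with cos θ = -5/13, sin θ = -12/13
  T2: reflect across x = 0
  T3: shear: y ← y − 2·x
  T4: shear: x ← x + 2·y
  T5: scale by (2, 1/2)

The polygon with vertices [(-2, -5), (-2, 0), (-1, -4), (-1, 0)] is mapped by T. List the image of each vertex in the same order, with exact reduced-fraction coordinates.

image vertices: (-8, -51/26), (12, 22/13), (-10, -27/13), (6, 11/13)

T1 rotate counter-clockwise with cos θ = -5/13, sin θ = -12/13: (-2, -5) → (-50/13, 49/13); (-2, 0) → (10/13, 24/13); (-1, -4) → (-43/13, 32/13); (-1, 0) → (5/13, 12/13)
T2 reflect across x = 0: (-50/13, 49/13) → (50/13, 49/13); (10/13, 24/13) → (-10/13, 24/13); (-43/13, 32/13) → (43/13, 32/13); (5/13, 12/13) → (-5/13, 12/13)
T3 shear: y ← y − 2·x: (50/13, 49/13) → (50/13, -51/13); (-10/13, 24/13) → (-10/13, 44/13); (43/13, 32/13) → (43/13, -54/13); (-5/13, 12/13) → (-5/13, 22/13)
T4 shear: x ← x + 2·y: (50/13, -51/13) → (-4, -51/13); (-10/13, 44/13) → (6, 44/13); (43/13, -54/13) → (-5, -54/13); (-5/13, 22/13) → (3, 22/13)
T5 scale by (2, 1/2): (-4, -51/13) → (-8, -51/26); (6, 44/13) → (12, 22/13); (-5, -54/13) → (-10, -27/13); (3, 22/13) → (6, 11/13)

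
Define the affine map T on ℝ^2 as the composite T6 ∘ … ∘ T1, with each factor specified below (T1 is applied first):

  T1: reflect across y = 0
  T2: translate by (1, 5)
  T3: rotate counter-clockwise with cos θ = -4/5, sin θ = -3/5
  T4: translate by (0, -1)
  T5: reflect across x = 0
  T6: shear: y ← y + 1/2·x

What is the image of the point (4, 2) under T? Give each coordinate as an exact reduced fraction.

T(p) = (11/5, -53/10)

T1 reflect across y = 0: (4, 2) → (4, -2)
T2 translate by (1, 5): (4, -2) → (5, 3)
T3 rotate counter-clockwise with cos θ = -4/5, sin θ = -3/5: (5, 3) → (-11/5, -27/5)
T4 translate by (0, -1): (-11/5, -27/5) → (-11/5, -32/5)
T5 reflect across x = 0: (-11/5, -32/5) → (11/5, -32/5)
T6 shear: y ← y + 1/2·x: (11/5, -32/5) → (11/5, -53/10)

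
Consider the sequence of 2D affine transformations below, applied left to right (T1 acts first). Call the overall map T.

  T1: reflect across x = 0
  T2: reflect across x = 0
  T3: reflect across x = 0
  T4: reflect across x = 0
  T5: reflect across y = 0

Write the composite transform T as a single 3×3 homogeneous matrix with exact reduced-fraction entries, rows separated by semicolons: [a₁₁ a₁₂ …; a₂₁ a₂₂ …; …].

T1 = [-1 0 0; 0 1 0; 0 0 1]
T2·T1 = [1 0 0; 0 1 0; 0 0 1]
T3·…·T1 = [-1 0 0; 0 1 0; 0 0 1]
T4·…·T1 = [1 0 0; 0 1 0; 0 0 1]
T5·…·T1 = [1 0 0; 0 -1 0; 0 0 1]

T = [1 0 0; 0 -1 0; 0 0 1]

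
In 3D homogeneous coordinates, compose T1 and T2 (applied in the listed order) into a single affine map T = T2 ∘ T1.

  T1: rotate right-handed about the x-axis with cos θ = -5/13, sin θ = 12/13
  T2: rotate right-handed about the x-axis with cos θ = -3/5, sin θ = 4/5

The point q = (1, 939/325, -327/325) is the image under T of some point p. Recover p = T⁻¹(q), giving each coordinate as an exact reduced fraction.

T1 = [1 0 0 0; 0 -5/13 -12/13 0; 0 12/13 -5/13 0; 0 0 0 1]
T2·T1 = [1 0 0 0; 0 -33/65 56/65 0; 0 -56/65 -33/65 0; 0 0 0 1]
det M = 1; M⁻¹ = [1 0 0 0; 0 -33/65 -56/65 0; 0 56/65 -33/65 0; 0 0 0 1]
M⁻¹ · (1, 939/325, -327/325)ᵀ = (1, -3/5, 3)ᵀ

p = (1, -3/5, 3)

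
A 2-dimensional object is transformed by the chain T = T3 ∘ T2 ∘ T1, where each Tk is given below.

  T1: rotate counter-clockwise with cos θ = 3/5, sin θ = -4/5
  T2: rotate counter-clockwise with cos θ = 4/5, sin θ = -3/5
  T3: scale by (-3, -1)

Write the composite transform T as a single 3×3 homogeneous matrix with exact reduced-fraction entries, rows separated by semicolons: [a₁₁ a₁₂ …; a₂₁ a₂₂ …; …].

T = [0 -3 0; 1 0 0; 0 0 1]

T1 = [3/5 4/5 0; -4/5 3/5 0; 0 0 1]
T2·T1 = [0 1 0; -1 0 0; 0 0 1]
T3·…·T1 = [0 -3 0; 1 0 0; 0 0 1]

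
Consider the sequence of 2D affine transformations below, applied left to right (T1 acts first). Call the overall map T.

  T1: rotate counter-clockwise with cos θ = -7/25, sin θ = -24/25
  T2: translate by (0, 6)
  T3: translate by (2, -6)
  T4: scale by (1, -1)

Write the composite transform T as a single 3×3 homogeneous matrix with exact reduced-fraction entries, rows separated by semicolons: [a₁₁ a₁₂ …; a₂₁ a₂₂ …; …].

T = [-7/25 24/25 2; 24/25 7/25 0; 0 0 1]

T1 = [-7/25 24/25 0; -24/25 -7/25 0; 0 0 1]
T2·T1 = [-7/25 24/25 0; -24/25 -7/25 6; 0 0 1]
T3·…·T1 = [-7/25 24/25 2; -24/25 -7/25 0; 0 0 1]
T4·…·T1 = [-7/25 24/25 2; 24/25 7/25 0; 0 0 1]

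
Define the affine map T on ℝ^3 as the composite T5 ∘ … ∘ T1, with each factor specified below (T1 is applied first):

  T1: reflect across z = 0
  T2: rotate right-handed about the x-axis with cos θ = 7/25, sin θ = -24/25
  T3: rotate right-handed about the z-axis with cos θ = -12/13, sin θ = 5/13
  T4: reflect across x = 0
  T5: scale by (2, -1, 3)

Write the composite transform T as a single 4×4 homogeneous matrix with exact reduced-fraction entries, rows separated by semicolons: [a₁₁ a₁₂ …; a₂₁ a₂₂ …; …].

T1 = [1 0 0 0; 0 1 0 0; 0 0 -1 0; 0 0 0 1]
T2·T1 = [1 0 0 0; 0 7/25 -24/25 0; 0 -24/25 -7/25 0; 0 0 0 1]
T3·…·T1 = [-12/13 -7/65 24/65 0; 5/13 -84/325 288/325 0; 0 -24/25 -7/25 0; 0 0 0 1]
T4·…·T1 = [12/13 7/65 -24/65 0; 5/13 -84/325 288/325 0; 0 -24/25 -7/25 0; 0 0 0 1]
T5·…·T1 = [24/13 14/65 -48/65 0; -5/13 84/325 -288/325 0; 0 -72/25 -21/25 0; 0 0 0 1]

T = [24/13 14/65 -48/65 0; -5/13 84/325 -288/325 0; 0 -72/25 -21/25 0; 0 0 0 1]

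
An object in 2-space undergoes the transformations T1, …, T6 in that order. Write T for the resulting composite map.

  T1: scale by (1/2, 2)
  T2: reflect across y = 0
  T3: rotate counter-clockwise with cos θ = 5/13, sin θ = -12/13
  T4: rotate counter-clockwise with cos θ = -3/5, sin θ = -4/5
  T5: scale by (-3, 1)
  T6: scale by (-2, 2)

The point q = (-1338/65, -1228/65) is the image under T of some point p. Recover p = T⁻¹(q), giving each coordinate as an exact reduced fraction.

T1 = [1/2 0 0; 0 2 0; 0 0 1]
T2·T1 = [1/2 0 0; 0 -2 0; 0 0 1]
T3·…·T1 = [5/26 -24/13 0; -6/13 -10/13 0; 0 0 1]
T4·…·T1 = [-63/130 32/65 0; 8/65 126/65 0; 0 0 1]
T5·…·T1 = [189/130 -96/65 0; 8/65 126/65 0; 0 0 1]
T6·…·T1 = [-189/65 192/65 0; 16/65 252/65 0; 0 0 1]
det M = -12; M⁻¹ = [-21/65 16/65 0; 4/195 63/260 0; 0 0 1]
M⁻¹ · (-1338/65, -1228/65)ᵀ = (2, -5)ᵀ

p = (2, -5)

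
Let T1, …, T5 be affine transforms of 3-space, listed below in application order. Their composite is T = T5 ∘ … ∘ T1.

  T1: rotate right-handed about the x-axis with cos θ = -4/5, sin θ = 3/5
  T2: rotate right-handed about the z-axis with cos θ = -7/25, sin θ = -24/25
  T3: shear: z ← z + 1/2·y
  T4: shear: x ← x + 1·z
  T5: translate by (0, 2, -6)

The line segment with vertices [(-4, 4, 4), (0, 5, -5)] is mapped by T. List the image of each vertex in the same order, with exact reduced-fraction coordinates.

T1 rotate right-handed about the x-axis with cos θ = -4/5, sin θ = 3/5: (-4, 4, 4) → (-4, -28/5, -4/5); (0, 5, -5) → (0, -1, 7)
T2 rotate right-handed about the z-axis with cos θ = -7/25, sin θ = -24/25: (-4, -28/5, -4/5) → (-532/125, 676/125, -4/5); (0, -1, 7) → (-24/25, 7/25, 7)
T3 shear: z ← z + 1/2·y: (-532/125, 676/125, -4/5) → (-532/125, 676/125, 238/125); (-24/25, 7/25, 7) → (-24/25, 7/25, 357/50)
T4 shear: x ← x + 1·z: (-532/125, 676/125, 238/125) → (-294/125, 676/125, 238/125); (-24/25, 7/25, 357/50) → (309/50, 7/25, 357/50)
T5 translate by (0, 2, -6): (-294/125, 676/125, 238/125) → (-294/125, 926/125, -512/125); (309/50, 7/25, 357/50) → (309/50, 57/25, 57/50)

image vertices: (-294/125, 926/125, -512/125), (309/50, 57/25, 57/50)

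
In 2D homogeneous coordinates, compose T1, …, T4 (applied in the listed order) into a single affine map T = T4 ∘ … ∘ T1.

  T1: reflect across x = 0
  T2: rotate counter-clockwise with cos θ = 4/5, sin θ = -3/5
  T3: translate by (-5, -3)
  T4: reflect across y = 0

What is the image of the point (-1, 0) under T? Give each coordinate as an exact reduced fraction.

T(p) = (-21/5, 18/5)

T1 reflect across x = 0: (-1, 0) → (1, 0)
T2 rotate counter-clockwise with cos θ = 4/5, sin θ = -3/5: (1, 0) → (4/5, -3/5)
T3 translate by (-5, -3): (4/5, -3/5) → (-21/5, -18/5)
T4 reflect across y = 0: (-21/5, -18/5) → (-21/5, 18/5)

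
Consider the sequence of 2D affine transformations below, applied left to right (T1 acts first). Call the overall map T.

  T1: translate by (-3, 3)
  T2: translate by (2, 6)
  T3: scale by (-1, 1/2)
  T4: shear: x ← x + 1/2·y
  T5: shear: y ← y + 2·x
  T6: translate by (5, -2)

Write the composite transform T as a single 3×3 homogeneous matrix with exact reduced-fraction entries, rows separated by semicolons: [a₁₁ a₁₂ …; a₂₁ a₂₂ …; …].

T = [-1 1/4 33/4; -2 1 9; 0 0 1]

T1 = [1 0 -3; 0 1 3; 0 0 1]
T2·T1 = [1 0 -1; 0 1 9; 0 0 1]
T3·…·T1 = [-1 0 1; 0 1/2 9/2; 0 0 1]
T4·…·T1 = [-1 1/4 13/4; 0 1/2 9/2; 0 0 1]
T5·…·T1 = [-1 1/4 13/4; -2 1 11; 0 0 1]
T6·…·T1 = [-1 1/4 33/4; -2 1 9; 0 0 1]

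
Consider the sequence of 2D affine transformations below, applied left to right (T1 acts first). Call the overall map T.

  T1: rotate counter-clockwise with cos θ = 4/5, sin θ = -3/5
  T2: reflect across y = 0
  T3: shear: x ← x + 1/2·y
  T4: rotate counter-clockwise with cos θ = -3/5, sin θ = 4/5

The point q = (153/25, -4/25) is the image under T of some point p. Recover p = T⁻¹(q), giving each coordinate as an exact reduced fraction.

T1 = [4/5 3/5 0; -3/5 4/5 0; 0 0 1]
T2·T1 = [4/5 3/5 0; 3/5 -4/5 0; 0 0 1]
T3·…·T1 = [11/10 1/5 0; 3/5 -4/5 0; 0 0 1]
T4·…·T1 = [-57/50 13/25 0; 13/25 16/25 0; 0 0 1]
det M = -1; M⁻¹ = [-16/25 13/25 0; 13/25 57/50 0; 0 0 1]
M⁻¹ · (153/25, -4/25)ᵀ = (-4, 3)ᵀ

p = (-4, 3)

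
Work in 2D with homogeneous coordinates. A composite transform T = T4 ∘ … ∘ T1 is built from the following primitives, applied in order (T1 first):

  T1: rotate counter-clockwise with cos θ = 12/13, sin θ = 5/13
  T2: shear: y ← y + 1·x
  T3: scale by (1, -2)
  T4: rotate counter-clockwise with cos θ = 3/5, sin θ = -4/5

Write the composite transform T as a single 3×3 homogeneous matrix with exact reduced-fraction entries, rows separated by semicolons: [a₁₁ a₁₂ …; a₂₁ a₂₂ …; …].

T1 = [12/13 -5/13 0; 5/13 12/13 0; 0 0 1]
T2·T1 = [12/13 -5/13 0; 17/13 7/13 0; 0 0 1]
T3·…·T1 = [12/13 -5/13 0; -34/13 -14/13 0; 0 0 1]
T4·…·T1 = [-20/13 -71/65 0; -30/13 -22/65 0; 0 0 1]

T = [-20/13 -71/65 0; -30/13 -22/65 0; 0 0 1]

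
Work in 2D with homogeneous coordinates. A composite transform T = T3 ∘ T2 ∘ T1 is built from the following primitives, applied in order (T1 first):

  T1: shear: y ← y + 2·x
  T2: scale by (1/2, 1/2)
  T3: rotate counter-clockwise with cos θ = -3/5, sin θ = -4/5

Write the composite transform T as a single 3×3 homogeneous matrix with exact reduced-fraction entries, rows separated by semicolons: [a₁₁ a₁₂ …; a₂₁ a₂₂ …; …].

T = [1/2 2/5 0; -1 -3/10 0; 0 0 1]

T1 = [1 0 0; 2 1 0; 0 0 1]
T2·T1 = [1/2 0 0; 1 1/2 0; 0 0 1]
T3·…·T1 = [1/2 2/5 0; -1 -3/10 0; 0 0 1]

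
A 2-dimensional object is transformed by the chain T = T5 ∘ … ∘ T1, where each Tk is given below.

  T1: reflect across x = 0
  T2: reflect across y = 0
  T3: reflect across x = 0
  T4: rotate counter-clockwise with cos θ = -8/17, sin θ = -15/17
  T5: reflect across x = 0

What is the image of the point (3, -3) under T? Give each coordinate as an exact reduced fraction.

T1 reflect across x = 0: (3, -3) → (-3, -3)
T2 reflect across y = 0: (-3, -3) → (-3, 3)
T3 reflect across x = 0: (-3, 3) → (3, 3)
T4 rotate counter-clockwise with cos θ = -8/17, sin θ = -15/17: (3, 3) → (21/17, -69/17)
T5 reflect across x = 0: (21/17, -69/17) → (-21/17, -69/17)

T(p) = (-21/17, -69/17)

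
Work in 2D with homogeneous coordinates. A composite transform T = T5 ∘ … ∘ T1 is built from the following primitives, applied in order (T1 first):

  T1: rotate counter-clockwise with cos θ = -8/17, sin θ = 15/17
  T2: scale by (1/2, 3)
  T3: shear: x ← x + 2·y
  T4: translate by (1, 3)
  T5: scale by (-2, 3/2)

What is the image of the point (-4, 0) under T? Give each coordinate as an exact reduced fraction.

T1 rotate counter-clockwise with cos θ = -8/17, sin θ = 15/17: (-4, 0) → (32/17, -60/17)
T2 scale by (1/2, 3): (32/17, -60/17) → (16/17, -180/17)
T3 shear: x ← x + 2·y: (16/17, -180/17) → (-344/17, -180/17)
T4 translate by (1, 3): (-344/17, -180/17) → (-327/17, -129/17)
T5 scale by (-2, 3/2): (-327/17, -129/17) → (654/17, -387/34)

T(p) = (654/17, -387/34)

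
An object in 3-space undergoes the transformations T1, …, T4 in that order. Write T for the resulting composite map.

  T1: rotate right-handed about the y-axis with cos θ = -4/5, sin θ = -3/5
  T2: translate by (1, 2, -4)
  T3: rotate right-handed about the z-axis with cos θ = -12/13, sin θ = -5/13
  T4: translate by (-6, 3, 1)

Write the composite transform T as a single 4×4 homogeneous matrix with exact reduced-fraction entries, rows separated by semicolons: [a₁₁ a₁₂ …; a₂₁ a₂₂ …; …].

T1 = [-4/5 0 -3/5 0; 0 1 0 0; 3/5 0 -4/5 0; 0 0 0 1]
T2·T1 = [-4/5 0 -3/5 1; 0 1 0 2; 3/5 0 -4/5 -4; 0 0 0 1]
T3·…·T1 = [48/65 5/13 36/65 -2/13; 4/13 -12/13 3/13 -29/13; 3/5 0 -4/5 -4; 0 0 0 1]
T4·…·T1 = [48/65 5/13 36/65 -80/13; 4/13 -12/13 3/13 10/13; 3/5 0 -4/5 -3; 0 0 0 1]

T = [48/65 5/13 36/65 -80/13; 4/13 -12/13 3/13 10/13; 3/5 0 -4/5 -3; 0 0 0 1]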